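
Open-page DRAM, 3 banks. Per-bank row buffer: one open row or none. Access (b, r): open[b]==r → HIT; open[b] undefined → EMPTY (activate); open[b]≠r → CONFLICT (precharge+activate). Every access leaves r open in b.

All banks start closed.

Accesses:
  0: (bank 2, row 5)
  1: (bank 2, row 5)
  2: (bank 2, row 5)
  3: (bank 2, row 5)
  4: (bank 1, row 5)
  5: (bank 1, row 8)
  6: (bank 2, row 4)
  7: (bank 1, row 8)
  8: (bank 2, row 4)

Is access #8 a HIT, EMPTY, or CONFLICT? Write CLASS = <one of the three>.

CLASS = HIT

  [0] b2 r5: no row ⇒ E
  [1] b2 r5: had r5 ⇒ H
  [2] b2 r5: had r5 ⇒ H
  [3] b2 r5: had r5 ⇒ H
  [4] b1 r5: no row ⇒ E
  [5] b1 r8: had r5 ⇒ C
  [6] b2 r4: had r5 ⇒ C
  [7] b1 r8: had r8 ⇒ H
  [8] b2 r4: had r4 ⇒ H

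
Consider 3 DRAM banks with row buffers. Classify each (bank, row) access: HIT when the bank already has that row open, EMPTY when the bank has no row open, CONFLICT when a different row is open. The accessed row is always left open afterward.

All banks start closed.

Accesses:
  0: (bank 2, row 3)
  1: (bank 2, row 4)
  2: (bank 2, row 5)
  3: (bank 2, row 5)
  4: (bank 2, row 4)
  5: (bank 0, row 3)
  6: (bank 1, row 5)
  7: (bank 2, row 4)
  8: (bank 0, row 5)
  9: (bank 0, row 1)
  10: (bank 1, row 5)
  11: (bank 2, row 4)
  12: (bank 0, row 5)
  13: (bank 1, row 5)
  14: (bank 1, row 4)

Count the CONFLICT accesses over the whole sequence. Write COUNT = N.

COUNT = 7

step 0: bank2 None->3 [EMPTY]
step 1: bank2 3->4 [CONFLICT]
step 2: bank2 4->5 [CONFLICT]
step 3: bank2 5->5 [HIT]
step 4: bank2 5->4 [CONFLICT]
step 5: bank0 None->3 [EMPTY]
step 6: bank1 None->5 [EMPTY]
step 7: bank2 4->4 [HIT]
step 8: bank0 3->5 [CONFLICT]
step 9: bank0 5->1 [CONFLICT]
step 10: bank1 5->5 [HIT]
step 11: bank2 4->4 [HIT]
step 12: bank0 1->5 [CONFLICT]
step 13: bank1 5->5 [HIT]
step 14: bank1 5->4 [CONFLICT]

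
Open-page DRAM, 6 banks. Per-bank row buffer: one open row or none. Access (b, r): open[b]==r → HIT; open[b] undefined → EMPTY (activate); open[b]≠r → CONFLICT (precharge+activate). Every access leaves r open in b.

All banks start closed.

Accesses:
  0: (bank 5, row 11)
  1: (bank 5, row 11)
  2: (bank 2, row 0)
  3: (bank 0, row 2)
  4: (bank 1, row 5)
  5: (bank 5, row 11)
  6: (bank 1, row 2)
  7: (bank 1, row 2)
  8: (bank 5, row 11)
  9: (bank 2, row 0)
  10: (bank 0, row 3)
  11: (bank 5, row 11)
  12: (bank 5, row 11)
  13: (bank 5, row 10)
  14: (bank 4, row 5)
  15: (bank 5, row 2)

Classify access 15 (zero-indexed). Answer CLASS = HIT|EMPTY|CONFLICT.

CLASS = CONFLICT

0: bank 5 row 11 — prev None → EMPTY
1: bank 5 row 11 — prev 11 → HIT
2: bank 2 row 0 — prev None → EMPTY
3: bank 0 row 2 — prev None → EMPTY
4: bank 1 row 5 — prev None → EMPTY
5: bank 5 row 11 — prev 11 → HIT
6: bank 1 row 2 — prev 5 → CONFLICT
7: bank 1 row 2 — prev 2 → HIT
8: bank 5 row 11 — prev 11 → HIT
9: bank 2 row 0 — prev 0 → HIT
10: bank 0 row 3 — prev 2 → CONFLICT
11: bank 5 row 11 — prev 11 → HIT
12: bank 5 row 11 — prev 11 → HIT
13: bank 5 row 10 — prev 11 → CONFLICT
14: bank 4 row 5 — prev None → EMPTY
15: bank 5 row 2 — prev 10 → CONFLICT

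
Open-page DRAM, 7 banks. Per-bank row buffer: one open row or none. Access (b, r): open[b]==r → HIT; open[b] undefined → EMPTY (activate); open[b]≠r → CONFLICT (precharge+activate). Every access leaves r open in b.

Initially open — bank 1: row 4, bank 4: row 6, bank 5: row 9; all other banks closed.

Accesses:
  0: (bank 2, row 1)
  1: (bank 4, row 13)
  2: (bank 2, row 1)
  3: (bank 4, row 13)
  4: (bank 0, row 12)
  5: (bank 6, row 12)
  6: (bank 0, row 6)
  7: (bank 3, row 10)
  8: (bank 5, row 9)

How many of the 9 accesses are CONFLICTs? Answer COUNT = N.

#0 (2,1) E
#1 (4,13) C  (was 6)
#2 (2,1) H  (was 1)
#3 (4,13) H  (was 13)
#4 (0,12) E
#5 (6,12) E
#6 (0,6) C  (was 12)
#7 (3,10) E
#8 (5,9) H  (was 9)

COUNT = 2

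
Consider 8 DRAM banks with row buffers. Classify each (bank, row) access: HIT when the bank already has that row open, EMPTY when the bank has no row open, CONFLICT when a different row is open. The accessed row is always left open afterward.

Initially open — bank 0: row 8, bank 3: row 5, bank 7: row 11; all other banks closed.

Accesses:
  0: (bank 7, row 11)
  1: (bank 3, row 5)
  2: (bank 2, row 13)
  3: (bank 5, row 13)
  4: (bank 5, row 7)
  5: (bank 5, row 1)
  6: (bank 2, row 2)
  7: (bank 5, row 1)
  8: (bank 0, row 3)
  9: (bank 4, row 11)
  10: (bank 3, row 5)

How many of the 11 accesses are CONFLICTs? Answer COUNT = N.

  [0] b7 r11: had r11 ⇒ H
  [1] b3 r5: had r5 ⇒ H
  [2] b2 r13: no row ⇒ E
  [3] b5 r13: no row ⇒ E
  [4] b5 r7: had r13 ⇒ C
  [5] b5 r1: had r7 ⇒ C
  [6] b2 r2: had r13 ⇒ C
  [7] b5 r1: had r1 ⇒ H
  [8] b0 r3: had r8 ⇒ C
  [9] b4 r11: no row ⇒ E
  [10] b3 r5: had r5 ⇒ H

COUNT = 4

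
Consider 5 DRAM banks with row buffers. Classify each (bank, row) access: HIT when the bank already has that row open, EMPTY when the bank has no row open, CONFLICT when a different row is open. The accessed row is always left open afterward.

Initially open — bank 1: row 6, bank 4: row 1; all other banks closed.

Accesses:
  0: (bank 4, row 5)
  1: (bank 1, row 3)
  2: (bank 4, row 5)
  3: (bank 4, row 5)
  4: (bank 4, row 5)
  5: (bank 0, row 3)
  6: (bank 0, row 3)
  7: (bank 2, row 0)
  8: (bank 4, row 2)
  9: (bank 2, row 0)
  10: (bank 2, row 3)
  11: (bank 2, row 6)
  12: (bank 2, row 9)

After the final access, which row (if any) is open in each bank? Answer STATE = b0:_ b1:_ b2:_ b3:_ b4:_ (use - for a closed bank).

STATE = b0:3 b1:3 b2:9 b3:- b4:2

#0 (4,5) C  (was 1)
#1 (1,3) C  (was 6)
#2 (4,5) H  (was 5)
#3 (4,5) H  (was 5)
#4 (4,5) H  (was 5)
#5 (0,3) E
#6 (0,3) H  (was 3)
#7 (2,0) E
#8 (4,2) C  (was 5)
#9 (2,0) H  (was 0)
#10 (2,3) C  (was 0)
#11 (2,6) C  (was 3)
#12 (2,9) C  (was 6)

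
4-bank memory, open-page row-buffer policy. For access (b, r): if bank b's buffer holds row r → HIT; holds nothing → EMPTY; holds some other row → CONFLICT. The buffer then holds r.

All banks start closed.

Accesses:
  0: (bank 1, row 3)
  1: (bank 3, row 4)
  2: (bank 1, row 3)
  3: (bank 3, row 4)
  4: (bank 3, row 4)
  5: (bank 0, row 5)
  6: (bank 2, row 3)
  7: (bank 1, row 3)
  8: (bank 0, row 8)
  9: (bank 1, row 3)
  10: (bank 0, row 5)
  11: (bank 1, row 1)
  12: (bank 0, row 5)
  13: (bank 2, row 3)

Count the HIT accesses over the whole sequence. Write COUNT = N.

COUNT = 7

0: bank 1 row 3 — prev None → EMPTY
1: bank 3 row 4 — prev None → EMPTY
2: bank 1 row 3 — prev 3 → HIT
3: bank 3 row 4 — prev 4 → HIT
4: bank 3 row 4 — prev 4 → HIT
5: bank 0 row 5 — prev None → EMPTY
6: bank 2 row 3 — prev None → EMPTY
7: bank 1 row 3 — prev 3 → HIT
8: bank 0 row 8 — prev 5 → CONFLICT
9: bank 1 row 3 — prev 3 → HIT
10: bank 0 row 5 — prev 8 → CONFLICT
11: bank 1 row 1 — prev 3 → CONFLICT
12: bank 0 row 5 — prev 5 → HIT
13: bank 2 row 3 — prev 3 → HIT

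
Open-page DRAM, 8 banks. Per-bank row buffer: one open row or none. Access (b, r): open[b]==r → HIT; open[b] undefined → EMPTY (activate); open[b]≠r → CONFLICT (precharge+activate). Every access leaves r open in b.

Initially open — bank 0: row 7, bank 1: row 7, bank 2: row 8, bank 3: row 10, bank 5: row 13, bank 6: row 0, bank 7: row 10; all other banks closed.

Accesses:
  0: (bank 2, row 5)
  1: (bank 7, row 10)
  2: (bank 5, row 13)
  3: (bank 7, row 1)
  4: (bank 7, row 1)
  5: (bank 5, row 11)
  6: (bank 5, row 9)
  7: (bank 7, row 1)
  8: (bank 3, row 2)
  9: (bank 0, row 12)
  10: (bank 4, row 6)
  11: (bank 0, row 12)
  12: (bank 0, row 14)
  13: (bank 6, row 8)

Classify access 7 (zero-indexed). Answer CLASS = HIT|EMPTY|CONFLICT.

#0 (2,5) C  (was 8)
#1 (7,10) H  (was 10)
#2 (5,13) H  (was 13)
#3 (7,1) C  (was 10)
#4 (7,1) H  (was 1)
#5 (5,11) C  (was 13)
#6 (5,9) C  (was 11)
#7 (7,1) H  (was 1)
#8 (3,2) C  (was 10)
#9 (0,12) C  (was 7)
#10 (4,6) E
#11 (0,12) H  (was 12)
#12 (0,14) C  (was 12)
#13 (6,8) C  (was 0)

CLASS = HIT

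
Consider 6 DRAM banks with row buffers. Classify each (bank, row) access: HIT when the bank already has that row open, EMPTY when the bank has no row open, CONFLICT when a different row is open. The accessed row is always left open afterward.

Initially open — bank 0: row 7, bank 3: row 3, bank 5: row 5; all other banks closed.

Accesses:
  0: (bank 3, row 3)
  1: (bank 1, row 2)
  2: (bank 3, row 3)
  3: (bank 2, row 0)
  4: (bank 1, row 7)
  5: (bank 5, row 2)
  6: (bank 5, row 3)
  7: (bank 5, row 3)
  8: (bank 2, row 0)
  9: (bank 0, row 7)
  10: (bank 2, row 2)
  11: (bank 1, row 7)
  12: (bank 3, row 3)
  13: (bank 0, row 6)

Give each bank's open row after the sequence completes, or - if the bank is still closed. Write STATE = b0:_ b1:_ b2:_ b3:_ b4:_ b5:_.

#0 (3,3) H  (was 3)
#1 (1,2) E
#2 (3,3) H  (was 3)
#3 (2,0) E
#4 (1,7) C  (was 2)
#5 (5,2) C  (was 5)
#6 (5,3) C  (was 2)
#7 (5,3) H  (was 3)
#8 (2,0) H  (was 0)
#9 (0,7) H  (was 7)
#10 (2,2) C  (was 0)
#11 (1,7) H  (was 7)
#12 (3,3) H  (was 3)
#13 (0,6) C  (was 7)

STATE = b0:6 b1:7 b2:2 b3:3 b4:- b5:3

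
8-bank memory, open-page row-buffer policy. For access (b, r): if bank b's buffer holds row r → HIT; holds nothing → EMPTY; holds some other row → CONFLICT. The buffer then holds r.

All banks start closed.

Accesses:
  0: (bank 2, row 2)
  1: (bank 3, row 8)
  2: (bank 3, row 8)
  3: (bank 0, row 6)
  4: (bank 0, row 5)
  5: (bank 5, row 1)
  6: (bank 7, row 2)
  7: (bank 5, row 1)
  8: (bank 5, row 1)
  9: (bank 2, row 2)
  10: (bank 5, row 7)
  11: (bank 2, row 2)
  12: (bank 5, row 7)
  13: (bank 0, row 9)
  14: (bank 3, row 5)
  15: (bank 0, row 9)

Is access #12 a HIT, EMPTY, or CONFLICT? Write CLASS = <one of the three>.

0: bank 2 row 2 — prev None → EMPTY
1: bank 3 row 8 — prev None → EMPTY
2: bank 3 row 8 — prev 8 → HIT
3: bank 0 row 6 — prev None → EMPTY
4: bank 0 row 5 — prev 6 → CONFLICT
5: bank 5 row 1 — prev None → EMPTY
6: bank 7 row 2 — prev None → EMPTY
7: bank 5 row 1 — prev 1 → HIT
8: bank 5 row 1 — prev 1 → HIT
9: bank 2 row 2 — prev 2 → HIT
10: bank 5 row 7 — prev 1 → CONFLICT
11: bank 2 row 2 — prev 2 → HIT
12: bank 5 row 7 — prev 7 → HIT
13: bank 0 row 9 — prev 5 → CONFLICT
14: bank 3 row 5 — prev 8 → CONFLICT
15: bank 0 row 9 — prev 9 → HIT

CLASS = HIT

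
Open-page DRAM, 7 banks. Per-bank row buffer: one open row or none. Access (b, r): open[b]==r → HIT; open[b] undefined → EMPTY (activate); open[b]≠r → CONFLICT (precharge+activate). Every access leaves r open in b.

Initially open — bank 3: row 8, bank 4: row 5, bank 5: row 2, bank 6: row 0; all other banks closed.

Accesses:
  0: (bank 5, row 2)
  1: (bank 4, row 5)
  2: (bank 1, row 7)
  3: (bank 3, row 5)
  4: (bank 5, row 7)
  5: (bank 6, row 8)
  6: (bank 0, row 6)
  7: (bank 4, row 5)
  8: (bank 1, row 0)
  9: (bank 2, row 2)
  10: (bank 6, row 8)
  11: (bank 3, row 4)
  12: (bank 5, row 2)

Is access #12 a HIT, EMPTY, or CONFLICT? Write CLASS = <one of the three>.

step 0: bank5 2->2 [HIT]
step 1: bank4 5->5 [HIT]
step 2: bank1 None->7 [EMPTY]
step 3: bank3 8->5 [CONFLICT]
step 4: bank5 2->7 [CONFLICT]
step 5: bank6 0->8 [CONFLICT]
step 6: bank0 None->6 [EMPTY]
step 7: bank4 5->5 [HIT]
step 8: bank1 7->0 [CONFLICT]
step 9: bank2 None->2 [EMPTY]
step 10: bank6 8->8 [HIT]
step 11: bank3 5->4 [CONFLICT]
step 12: bank5 7->2 [CONFLICT]

CLASS = CONFLICT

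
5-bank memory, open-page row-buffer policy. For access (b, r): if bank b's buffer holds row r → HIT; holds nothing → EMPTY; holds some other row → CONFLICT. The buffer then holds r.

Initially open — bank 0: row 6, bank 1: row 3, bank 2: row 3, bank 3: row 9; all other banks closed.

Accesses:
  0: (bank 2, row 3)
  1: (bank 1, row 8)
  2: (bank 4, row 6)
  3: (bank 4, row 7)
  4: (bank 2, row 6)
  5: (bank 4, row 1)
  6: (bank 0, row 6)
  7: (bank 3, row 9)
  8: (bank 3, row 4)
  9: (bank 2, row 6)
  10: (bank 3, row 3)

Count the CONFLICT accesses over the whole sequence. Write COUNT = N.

0: bank 2 row 3 — prev 3 → HIT
1: bank 1 row 8 — prev 3 → CONFLICT
2: bank 4 row 6 — prev None → EMPTY
3: bank 4 row 7 — prev 6 → CONFLICT
4: bank 2 row 6 — prev 3 → CONFLICT
5: bank 4 row 1 — prev 7 → CONFLICT
6: bank 0 row 6 — prev 6 → HIT
7: bank 3 row 9 — prev 9 → HIT
8: bank 3 row 4 — prev 9 → CONFLICT
9: bank 2 row 6 — prev 6 → HIT
10: bank 3 row 3 — prev 4 → CONFLICT

COUNT = 6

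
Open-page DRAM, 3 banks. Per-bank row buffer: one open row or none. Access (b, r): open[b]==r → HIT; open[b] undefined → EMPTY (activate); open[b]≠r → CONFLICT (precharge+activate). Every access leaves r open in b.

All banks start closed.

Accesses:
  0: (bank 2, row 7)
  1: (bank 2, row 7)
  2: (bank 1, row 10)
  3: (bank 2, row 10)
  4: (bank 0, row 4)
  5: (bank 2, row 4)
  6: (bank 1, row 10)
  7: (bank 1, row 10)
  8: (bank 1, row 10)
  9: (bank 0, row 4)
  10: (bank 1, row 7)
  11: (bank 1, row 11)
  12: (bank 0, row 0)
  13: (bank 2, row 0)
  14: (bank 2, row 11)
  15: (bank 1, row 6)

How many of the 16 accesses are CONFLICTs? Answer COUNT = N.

COUNT = 8

#0 (2,7) E
#1 (2,7) H  (was 7)
#2 (1,10) E
#3 (2,10) C  (was 7)
#4 (0,4) E
#5 (2,4) C  (was 10)
#6 (1,10) H  (was 10)
#7 (1,10) H  (was 10)
#8 (1,10) H  (was 10)
#9 (0,4) H  (was 4)
#10 (1,7) C  (was 10)
#11 (1,11) C  (was 7)
#12 (0,0) C  (was 4)
#13 (2,0) C  (was 4)
#14 (2,11) C  (was 0)
#15 (1,6) C  (was 11)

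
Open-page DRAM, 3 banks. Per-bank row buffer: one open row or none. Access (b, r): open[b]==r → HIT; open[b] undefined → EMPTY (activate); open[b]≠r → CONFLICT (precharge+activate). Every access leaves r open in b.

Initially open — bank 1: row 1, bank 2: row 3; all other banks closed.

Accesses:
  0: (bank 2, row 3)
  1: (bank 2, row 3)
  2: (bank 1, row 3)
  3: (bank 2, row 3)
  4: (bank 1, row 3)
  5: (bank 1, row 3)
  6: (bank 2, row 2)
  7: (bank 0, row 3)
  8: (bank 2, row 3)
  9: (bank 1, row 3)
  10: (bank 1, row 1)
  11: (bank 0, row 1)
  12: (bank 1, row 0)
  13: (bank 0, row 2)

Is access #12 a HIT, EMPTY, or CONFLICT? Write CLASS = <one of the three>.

  [0] b2 r3: had r3 ⇒ H
  [1] b2 r3: had r3 ⇒ H
  [2] b1 r3: had r1 ⇒ C
  [3] b2 r3: had r3 ⇒ H
  [4] b1 r3: had r3 ⇒ H
  [5] b1 r3: had r3 ⇒ H
  [6] b2 r2: had r3 ⇒ C
  [7] b0 r3: no row ⇒ E
  [8] b2 r3: had r2 ⇒ C
  [9] b1 r3: had r3 ⇒ H
  [10] b1 r1: had r3 ⇒ C
  [11] b0 r1: had r3 ⇒ C
  [12] b1 r0: had r1 ⇒ C
  [13] b0 r2: had r1 ⇒ C

CLASS = CONFLICT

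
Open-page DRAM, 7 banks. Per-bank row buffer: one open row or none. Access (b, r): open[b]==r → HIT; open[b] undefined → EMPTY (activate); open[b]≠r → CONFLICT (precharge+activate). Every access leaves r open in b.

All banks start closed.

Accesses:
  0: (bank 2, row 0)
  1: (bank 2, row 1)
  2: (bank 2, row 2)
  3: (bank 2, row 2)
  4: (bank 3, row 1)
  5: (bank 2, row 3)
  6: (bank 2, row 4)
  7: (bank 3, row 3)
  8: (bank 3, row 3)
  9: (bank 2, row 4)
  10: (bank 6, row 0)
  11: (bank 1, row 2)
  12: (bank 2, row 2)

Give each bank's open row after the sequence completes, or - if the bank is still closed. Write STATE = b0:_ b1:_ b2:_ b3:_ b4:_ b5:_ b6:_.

STATE = b0:- b1:2 b2:2 b3:3 b4:- b5:- b6:0

#0 (2,0) E
#1 (2,1) C  (was 0)
#2 (2,2) C  (was 1)
#3 (2,2) H  (was 2)
#4 (3,1) E
#5 (2,3) C  (was 2)
#6 (2,4) C  (was 3)
#7 (3,3) C  (was 1)
#8 (3,3) H  (was 3)
#9 (2,4) H  (was 4)
#10 (6,0) E
#11 (1,2) E
#12 (2,2) C  (was 4)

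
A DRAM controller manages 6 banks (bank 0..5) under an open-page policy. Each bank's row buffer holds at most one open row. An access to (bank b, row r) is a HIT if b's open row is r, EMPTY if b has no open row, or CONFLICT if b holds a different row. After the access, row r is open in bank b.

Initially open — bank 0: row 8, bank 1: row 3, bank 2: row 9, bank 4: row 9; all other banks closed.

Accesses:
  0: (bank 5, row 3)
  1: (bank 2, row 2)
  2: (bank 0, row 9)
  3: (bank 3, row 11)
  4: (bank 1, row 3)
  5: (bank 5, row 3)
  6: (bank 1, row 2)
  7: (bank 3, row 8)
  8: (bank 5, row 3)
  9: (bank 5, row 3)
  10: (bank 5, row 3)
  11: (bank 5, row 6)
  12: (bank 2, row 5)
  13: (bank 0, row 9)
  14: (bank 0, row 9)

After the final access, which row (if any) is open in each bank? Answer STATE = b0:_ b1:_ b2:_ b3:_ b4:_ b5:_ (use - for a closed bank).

0: bank 5 row 3 — prev None → EMPTY
1: bank 2 row 2 — prev 9 → CONFLICT
2: bank 0 row 9 — prev 8 → CONFLICT
3: bank 3 row 11 — prev None → EMPTY
4: bank 1 row 3 — prev 3 → HIT
5: bank 5 row 3 — prev 3 → HIT
6: bank 1 row 2 — prev 3 → CONFLICT
7: bank 3 row 8 — prev 11 → CONFLICT
8: bank 5 row 3 — prev 3 → HIT
9: bank 5 row 3 — prev 3 → HIT
10: bank 5 row 3 — prev 3 → HIT
11: bank 5 row 6 — prev 3 → CONFLICT
12: bank 2 row 5 — prev 2 → CONFLICT
13: bank 0 row 9 — prev 9 → HIT
14: bank 0 row 9 — prev 9 → HIT

STATE = b0:9 b1:2 b2:5 b3:8 b4:9 b5:6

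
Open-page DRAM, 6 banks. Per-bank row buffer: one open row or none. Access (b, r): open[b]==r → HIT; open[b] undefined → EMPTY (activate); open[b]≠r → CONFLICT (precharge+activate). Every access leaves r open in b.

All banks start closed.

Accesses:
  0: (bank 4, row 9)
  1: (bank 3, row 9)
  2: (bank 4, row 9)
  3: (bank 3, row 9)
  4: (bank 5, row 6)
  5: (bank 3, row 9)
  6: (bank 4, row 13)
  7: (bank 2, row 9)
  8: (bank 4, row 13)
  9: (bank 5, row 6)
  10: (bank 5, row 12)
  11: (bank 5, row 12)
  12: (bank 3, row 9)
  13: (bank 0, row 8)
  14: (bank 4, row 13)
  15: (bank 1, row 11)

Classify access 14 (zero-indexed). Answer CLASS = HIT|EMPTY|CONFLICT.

CLASS = HIT

0: bank 4 row 9 — prev None → EMPTY
1: bank 3 row 9 — prev None → EMPTY
2: bank 4 row 9 — prev 9 → HIT
3: bank 3 row 9 — prev 9 → HIT
4: bank 5 row 6 — prev None → EMPTY
5: bank 3 row 9 — prev 9 → HIT
6: bank 4 row 13 — prev 9 → CONFLICT
7: bank 2 row 9 — prev None → EMPTY
8: bank 4 row 13 — prev 13 → HIT
9: bank 5 row 6 — prev 6 → HIT
10: bank 5 row 12 — prev 6 → CONFLICT
11: bank 5 row 12 — prev 12 → HIT
12: bank 3 row 9 — prev 9 → HIT
13: bank 0 row 8 — prev None → EMPTY
14: bank 4 row 13 — prev 13 → HIT
15: bank 1 row 11 — prev None → EMPTY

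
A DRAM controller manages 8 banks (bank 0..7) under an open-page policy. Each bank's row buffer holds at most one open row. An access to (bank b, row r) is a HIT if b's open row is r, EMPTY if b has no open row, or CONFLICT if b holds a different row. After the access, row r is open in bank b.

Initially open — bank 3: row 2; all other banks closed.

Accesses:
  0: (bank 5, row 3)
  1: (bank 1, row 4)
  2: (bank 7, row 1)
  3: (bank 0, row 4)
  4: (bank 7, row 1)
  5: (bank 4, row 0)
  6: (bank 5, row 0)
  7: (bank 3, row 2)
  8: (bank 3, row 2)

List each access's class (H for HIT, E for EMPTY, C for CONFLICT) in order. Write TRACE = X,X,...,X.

TRACE = E,E,E,E,H,E,C,H,H

  [0] b5 r3: no row ⇒ E
  [1] b1 r4: no row ⇒ E
  [2] b7 r1: no row ⇒ E
  [3] b0 r4: no row ⇒ E
  [4] b7 r1: had r1 ⇒ H
  [5] b4 r0: no row ⇒ E
  [6] b5 r0: had r3 ⇒ C
  [7] b3 r2: had r2 ⇒ H
  [8] b3 r2: had r2 ⇒ H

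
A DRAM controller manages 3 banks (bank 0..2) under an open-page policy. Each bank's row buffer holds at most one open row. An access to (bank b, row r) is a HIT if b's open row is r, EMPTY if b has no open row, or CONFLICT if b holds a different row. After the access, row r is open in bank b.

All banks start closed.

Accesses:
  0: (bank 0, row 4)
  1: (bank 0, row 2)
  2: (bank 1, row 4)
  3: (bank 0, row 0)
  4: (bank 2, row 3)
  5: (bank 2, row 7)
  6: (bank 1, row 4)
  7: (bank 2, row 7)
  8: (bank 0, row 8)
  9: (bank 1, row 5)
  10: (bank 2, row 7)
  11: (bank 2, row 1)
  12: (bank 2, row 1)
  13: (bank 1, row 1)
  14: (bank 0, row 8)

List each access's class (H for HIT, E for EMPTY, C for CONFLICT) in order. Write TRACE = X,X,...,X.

TRACE = E,C,E,C,E,C,H,H,C,C,H,C,H,C,H

step 0: bank0 None->4 [EMPTY]
step 1: bank0 4->2 [CONFLICT]
step 2: bank1 None->4 [EMPTY]
step 3: bank0 2->0 [CONFLICT]
step 4: bank2 None->3 [EMPTY]
step 5: bank2 3->7 [CONFLICT]
step 6: bank1 4->4 [HIT]
step 7: bank2 7->7 [HIT]
step 8: bank0 0->8 [CONFLICT]
step 9: bank1 4->5 [CONFLICT]
step 10: bank2 7->7 [HIT]
step 11: bank2 7->1 [CONFLICT]
step 12: bank2 1->1 [HIT]
step 13: bank1 5->1 [CONFLICT]
step 14: bank0 8->8 [HIT]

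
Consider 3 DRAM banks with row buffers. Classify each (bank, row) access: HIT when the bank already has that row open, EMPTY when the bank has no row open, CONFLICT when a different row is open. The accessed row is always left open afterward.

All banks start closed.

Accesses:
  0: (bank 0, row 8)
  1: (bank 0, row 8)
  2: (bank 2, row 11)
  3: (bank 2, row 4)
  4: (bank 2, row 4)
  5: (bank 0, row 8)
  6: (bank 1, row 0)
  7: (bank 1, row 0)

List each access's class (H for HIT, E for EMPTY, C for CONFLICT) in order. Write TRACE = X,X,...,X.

TRACE = E,H,E,C,H,H,E,H

#0 (0,8) E
#1 (0,8) H  (was 8)
#2 (2,11) E
#3 (2,4) C  (was 11)
#4 (2,4) H  (was 4)
#5 (0,8) H  (was 8)
#6 (1,0) E
#7 (1,0) H  (was 0)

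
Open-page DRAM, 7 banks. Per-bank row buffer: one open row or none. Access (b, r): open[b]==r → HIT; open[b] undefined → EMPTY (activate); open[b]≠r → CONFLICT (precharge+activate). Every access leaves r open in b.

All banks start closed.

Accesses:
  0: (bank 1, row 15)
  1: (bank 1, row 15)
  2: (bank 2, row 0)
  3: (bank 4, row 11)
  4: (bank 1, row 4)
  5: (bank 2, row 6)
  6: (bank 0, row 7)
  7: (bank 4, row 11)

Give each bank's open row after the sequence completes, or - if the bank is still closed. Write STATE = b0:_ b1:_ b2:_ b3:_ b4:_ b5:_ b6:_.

STATE = b0:7 b1:4 b2:6 b3:- b4:11 b5:- b6:-

  [0] b1 r15: no row ⇒ E
  [1] b1 r15: had r15 ⇒ H
  [2] b2 r0: no row ⇒ E
  [3] b4 r11: no row ⇒ E
  [4] b1 r4: had r15 ⇒ C
  [5] b2 r6: had r0 ⇒ C
  [6] b0 r7: no row ⇒ E
  [7] b4 r11: had r11 ⇒ H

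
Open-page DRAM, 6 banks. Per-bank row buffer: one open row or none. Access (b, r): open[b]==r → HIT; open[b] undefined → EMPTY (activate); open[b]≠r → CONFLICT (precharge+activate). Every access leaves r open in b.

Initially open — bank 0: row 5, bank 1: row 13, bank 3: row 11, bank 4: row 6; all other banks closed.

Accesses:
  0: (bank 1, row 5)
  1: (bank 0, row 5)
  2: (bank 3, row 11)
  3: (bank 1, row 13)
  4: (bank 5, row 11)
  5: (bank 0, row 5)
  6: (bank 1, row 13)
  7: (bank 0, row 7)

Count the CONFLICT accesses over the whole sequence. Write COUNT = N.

  [0] b1 r5: had r13 ⇒ C
  [1] b0 r5: had r5 ⇒ H
  [2] b3 r11: had r11 ⇒ H
  [3] b1 r13: had r5 ⇒ C
  [4] b5 r11: no row ⇒ E
  [5] b0 r5: had r5 ⇒ H
  [6] b1 r13: had r13 ⇒ H
  [7] b0 r7: had r5 ⇒ C

COUNT = 3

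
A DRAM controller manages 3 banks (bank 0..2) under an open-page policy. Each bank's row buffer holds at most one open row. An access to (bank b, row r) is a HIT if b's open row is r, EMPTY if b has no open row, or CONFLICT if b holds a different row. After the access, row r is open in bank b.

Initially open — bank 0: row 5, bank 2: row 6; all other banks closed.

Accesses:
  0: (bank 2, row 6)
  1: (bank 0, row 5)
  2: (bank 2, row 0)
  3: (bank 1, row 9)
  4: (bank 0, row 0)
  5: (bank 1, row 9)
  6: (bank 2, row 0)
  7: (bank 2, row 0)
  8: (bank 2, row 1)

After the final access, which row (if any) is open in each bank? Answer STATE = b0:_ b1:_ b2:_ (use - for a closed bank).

STATE = b0:0 b1:9 b2:1

  [0] b2 r6: had r6 ⇒ H
  [1] b0 r5: had r5 ⇒ H
  [2] b2 r0: had r6 ⇒ C
  [3] b1 r9: no row ⇒ E
  [4] b0 r0: had r5 ⇒ C
  [5] b1 r9: had r9 ⇒ H
  [6] b2 r0: had r0 ⇒ H
  [7] b2 r0: had r0 ⇒ H
  [8] b2 r1: had r0 ⇒ C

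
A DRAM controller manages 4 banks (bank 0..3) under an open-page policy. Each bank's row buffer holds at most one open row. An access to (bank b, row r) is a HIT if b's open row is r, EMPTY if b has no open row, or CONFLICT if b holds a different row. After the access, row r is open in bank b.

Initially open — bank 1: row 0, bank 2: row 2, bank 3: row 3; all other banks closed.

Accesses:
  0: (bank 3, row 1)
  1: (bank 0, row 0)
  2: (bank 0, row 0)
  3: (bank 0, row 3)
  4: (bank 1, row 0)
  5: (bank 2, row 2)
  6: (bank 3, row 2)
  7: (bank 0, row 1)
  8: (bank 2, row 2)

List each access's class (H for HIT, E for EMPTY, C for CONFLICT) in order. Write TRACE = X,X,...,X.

TRACE = C,E,H,C,H,H,C,C,H

0: bank 3 row 1 — prev 3 → CONFLICT
1: bank 0 row 0 — prev None → EMPTY
2: bank 0 row 0 — prev 0 → HIT
3: bank 0 row 3 — prev 0 → CONFLICT
4: bank 1 row 0 — prev 0 → HIT
5: bank 2 row 2 — prev 2 → HIT
6: bank 3 row 2 — prev 1 → CONFLICT
7: bank 0 row 1 — prev 3 → CONFLICT
8: bank 2 row 2 — prev 2 → HIT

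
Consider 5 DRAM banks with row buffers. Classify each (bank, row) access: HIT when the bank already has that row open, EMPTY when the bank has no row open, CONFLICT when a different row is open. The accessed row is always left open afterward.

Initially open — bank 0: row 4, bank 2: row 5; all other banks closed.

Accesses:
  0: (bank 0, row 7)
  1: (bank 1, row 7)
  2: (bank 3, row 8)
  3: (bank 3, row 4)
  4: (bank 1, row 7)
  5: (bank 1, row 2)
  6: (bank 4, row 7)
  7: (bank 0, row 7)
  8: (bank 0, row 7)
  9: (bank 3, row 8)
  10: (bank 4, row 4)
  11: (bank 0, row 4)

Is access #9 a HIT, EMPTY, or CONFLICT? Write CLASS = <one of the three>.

step 0: bank0 4->7 [CONFLICT]
step 1: bank1 None->7 [EMPTY]
step 2: bank3 None->8 [EMPTY]
step 3: bank3 8->4 [CONFLICT]
step 4: bank1 7->7 [HIT]
step 5: bank1 7->2 [CONFLICT]
step 6: bank4 None->7 [EMPTY]
step 7: bank0 7->7 [HIT]
step 8: bank0 7->7 [HIT]
step 9: bank3 4->8 [CONFLICT]
step 10: bank4 7->4 [CONFLICT]
step 11: bank0 7->4 [CONFLICT]

CLASS = CONFLICT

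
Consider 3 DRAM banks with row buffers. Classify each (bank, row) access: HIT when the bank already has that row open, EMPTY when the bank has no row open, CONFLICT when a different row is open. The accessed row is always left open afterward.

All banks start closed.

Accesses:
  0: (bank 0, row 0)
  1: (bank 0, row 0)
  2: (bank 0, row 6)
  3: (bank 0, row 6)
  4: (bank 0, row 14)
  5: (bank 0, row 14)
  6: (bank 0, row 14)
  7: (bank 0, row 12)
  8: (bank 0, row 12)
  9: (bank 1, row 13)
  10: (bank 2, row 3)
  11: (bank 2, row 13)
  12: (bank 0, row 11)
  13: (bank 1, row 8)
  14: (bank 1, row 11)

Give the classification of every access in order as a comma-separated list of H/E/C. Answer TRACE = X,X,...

TRACE = E,H,C,H,C,H,H,C,H,E,E,C,C,C,C

0: bank 0 row 0 — prev None → EMPTY
1: bank 0 row 0 — prev 0 → HIT
2: bank 0 row 6 — prev 0 → CONFLICT
3: bank 0 row 6 — prev 6 → HIT
4: bank 0 row 14 — prev 6 → CONFLICT
5: bank 0 row 14 — prev 14 → HIT
6: bank 0 row 14 — prev 14 → HIT
7: bank 0 row 12 — prev 14 → CONFLICT
8: bank 0 row 12 — prev 12 → HIT
9: bank 1 row 13 — prev None → EMPTY
10: bank 2 row 3 — prev None → EMPTY
11: bank 2 row 13 — prev 3 → CONFLICT
12: bank 0 row 11 — prev 12 → CONFLICT
13: bank 1 row 8 — prev 13 → CONFLICT
14: bank 1 row 11 — prev 8 → CONFLICT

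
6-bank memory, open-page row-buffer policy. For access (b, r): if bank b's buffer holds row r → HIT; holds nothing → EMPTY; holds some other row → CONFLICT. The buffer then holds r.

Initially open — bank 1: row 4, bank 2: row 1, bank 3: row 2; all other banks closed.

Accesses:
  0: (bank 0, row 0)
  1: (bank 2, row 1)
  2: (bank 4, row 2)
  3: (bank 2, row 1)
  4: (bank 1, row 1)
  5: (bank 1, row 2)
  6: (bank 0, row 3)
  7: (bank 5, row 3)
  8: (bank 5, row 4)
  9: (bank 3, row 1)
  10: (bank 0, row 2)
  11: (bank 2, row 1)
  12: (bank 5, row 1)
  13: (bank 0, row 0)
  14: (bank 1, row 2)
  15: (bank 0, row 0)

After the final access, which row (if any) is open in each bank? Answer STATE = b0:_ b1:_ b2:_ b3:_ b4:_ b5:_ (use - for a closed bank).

STATE = b0:0 b1:2 b2:1 b3:1 b4:2 b5:1

step 0: bank0 None->0 [EMPTY]
step 1: bank2 1->1 [HIT]
step 2: bank4 None->2 [EMPTY]
step 3: bank2 1->1 [HIT]
step 4: bank1 4->1 [CONFLICT]
step 5: bank1 1->2 [CONFLICT]
step 6: bank0 0->3 [CONFLICT]
step 7: bank5 None->3 [EMPTY]
step 8: bank5 3->4 [CONFLICT]
step 9: bank3 2->1 [CONFLICT]
step 10: bank0 3->2 [CONFLICT]
step 11: bank2 1->1 [HIT]
step 12: bank5 4->1 [CONFLICT]
step 13: bank0 2->0 [CONFLICT]
step 14: bank1 2->2 [HIT]
step 15: bank0 0->0 [HIT]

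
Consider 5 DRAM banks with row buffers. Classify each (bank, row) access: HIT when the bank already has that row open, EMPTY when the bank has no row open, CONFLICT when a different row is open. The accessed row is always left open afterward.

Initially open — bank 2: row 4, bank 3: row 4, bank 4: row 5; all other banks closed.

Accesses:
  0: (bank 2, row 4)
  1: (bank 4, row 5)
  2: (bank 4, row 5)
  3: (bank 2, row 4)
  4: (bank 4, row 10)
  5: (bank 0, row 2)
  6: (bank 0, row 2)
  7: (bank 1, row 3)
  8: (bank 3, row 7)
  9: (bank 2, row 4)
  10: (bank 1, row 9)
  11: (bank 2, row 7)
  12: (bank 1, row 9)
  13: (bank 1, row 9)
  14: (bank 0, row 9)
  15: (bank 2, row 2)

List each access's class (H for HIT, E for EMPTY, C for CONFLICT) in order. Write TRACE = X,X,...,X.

TRACE = H,H,H,H,C,E,H,E,C,H,C,C,H,H,C,C

step 0: bank2 4->4 [HIT]
step 1: bank4 5->5 [HIT]
step 2: bank4 5->5 [HIT]
step 3: bank2 4->4 [HIT]
step 4: bank4 5->10 [CONFLICT]
step 5: bank0 None->2 [EMPTY]
step 6: bank0 2->2 [HIT]
step 7: bank1 None->3 [EMPTY]
step 8: bank3 4->7 [CONFLICT]
step 9: bank2 4->4 [HIT]
step 10: bank1 3->9 [CONFLICT]
step 11: bank2 4->7 [CONFLICT]
step 12: bank1 9->9 [HIT]
step 13: bank1 9->9 [HIT]
step 14: bank0 2->9 [CONFLICT]
step 15: bank2 7->2 [CONFLICT]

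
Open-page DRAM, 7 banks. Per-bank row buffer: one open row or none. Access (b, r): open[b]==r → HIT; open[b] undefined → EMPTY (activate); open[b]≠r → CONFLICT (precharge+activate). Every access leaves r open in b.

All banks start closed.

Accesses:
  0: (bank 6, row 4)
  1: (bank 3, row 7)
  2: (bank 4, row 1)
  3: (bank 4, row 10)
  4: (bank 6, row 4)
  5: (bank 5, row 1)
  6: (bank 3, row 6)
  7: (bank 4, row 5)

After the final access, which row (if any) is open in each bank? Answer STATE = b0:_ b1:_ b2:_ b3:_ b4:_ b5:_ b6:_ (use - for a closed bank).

0: bank 6 row 4 — prev None → EMPTY
1: bank 3 row 7 — prev None → EMPTY
2: bank 4 row 1 — prev None → EMPTY
3: bank 4 row 10 — prev 1 → CONFLICT
4: bank 6 row 4 — prev 4 → HIT
5: bank 5 row 1 — prev None → EMPTY
6: bank 3 row 6 — prev 7 → CONFLICT
7: bank 4 row 5 — prev 10 → CONFLICT

STATE = b0:- b1:- b2:- b3:6 b4:5 b5:1 b6:4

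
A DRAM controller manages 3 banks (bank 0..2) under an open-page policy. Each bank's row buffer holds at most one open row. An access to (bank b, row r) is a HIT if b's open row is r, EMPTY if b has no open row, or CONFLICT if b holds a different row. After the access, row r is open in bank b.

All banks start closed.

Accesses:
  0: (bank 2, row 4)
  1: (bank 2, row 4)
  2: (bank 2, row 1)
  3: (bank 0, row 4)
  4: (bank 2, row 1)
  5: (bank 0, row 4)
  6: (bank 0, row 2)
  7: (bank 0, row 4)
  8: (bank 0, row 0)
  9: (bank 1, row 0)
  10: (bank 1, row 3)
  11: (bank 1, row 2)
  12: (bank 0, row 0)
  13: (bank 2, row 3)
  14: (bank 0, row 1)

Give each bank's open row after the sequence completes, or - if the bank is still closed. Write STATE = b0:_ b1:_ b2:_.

STATE = b0:1 b1:2 b2:3

#0 (2,4) E
#1 (2,4) H  (was 4)
#2 (2,1) C  (was 4)
#3 (0,4) E
#4 (2,1) H  (was 1)
#5 (0,4) H  (was 4)
#6 (0,2) C  (was 4)
#7 (0,4) C  (was 2)
#8 (0,0) C  (was 4)
#9 (1,0) E
#10 (1,3) C  (was 0)
#11 (1,2) C  (was 3)
#12 (0,0) H  (was 0)
#13 (2,3) C  (was 1)
#14 (0,1) C  (was 0)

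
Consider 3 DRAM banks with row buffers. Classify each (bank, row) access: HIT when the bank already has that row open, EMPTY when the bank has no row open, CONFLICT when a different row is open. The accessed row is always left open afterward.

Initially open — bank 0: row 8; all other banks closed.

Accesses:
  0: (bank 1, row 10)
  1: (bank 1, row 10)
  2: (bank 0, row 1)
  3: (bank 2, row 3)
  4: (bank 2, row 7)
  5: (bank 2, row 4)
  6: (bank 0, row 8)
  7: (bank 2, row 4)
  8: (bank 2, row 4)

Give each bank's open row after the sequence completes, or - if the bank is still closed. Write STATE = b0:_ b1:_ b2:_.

#0 (1,10) E
#1 (1,10) H  (was 10)
#2 (0,1) C  (was 8)
#3 (2,3) E
#4 (2,7) C  (was 3)
#5 (2,4) C  (was 7)
#6 (0,8) C  (was 1)
#7 (2,4) H  (was 4)
#8 (2,4) H  (was 4)

STATE = b0:8 b1:10 b2:4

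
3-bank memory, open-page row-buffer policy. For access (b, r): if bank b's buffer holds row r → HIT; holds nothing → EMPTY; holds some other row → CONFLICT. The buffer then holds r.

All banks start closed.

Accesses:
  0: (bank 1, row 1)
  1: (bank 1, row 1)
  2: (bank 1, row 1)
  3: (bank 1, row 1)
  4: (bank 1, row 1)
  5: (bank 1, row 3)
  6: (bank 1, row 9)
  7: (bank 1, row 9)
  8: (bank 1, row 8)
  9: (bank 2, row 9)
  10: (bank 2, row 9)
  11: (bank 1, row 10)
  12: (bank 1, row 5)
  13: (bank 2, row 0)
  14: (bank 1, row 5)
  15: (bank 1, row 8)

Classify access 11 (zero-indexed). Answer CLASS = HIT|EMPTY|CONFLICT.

0: bank 1 row 1 — prev None → EMPTY
1: bank 1 row 1 — prev 1 → HIT
2: bank 1 row 1 — prev 1 → HIT
3: bank 1 row 1 — prev 1 → HIT
4: bank 1 row 1 — prev 1 → HIT
5: bank 1 row 3 — prev 1 → CONFLICT
6: bank 1 row 9 — prev 3 → CONFLICT
7: bank 1 row 9 — prev 9 → HIT
8: bank 1 row 8 — prev 9 → CONFLICT
9: bank 2 row 9 — prev None → EMPTY
10: bank 2 row 9 — prev 9 → HIT
11: bank 1 row 10 — prev 8 → CONFLICT
12: bank 1 row 5 — prev 10 → CONFLICT
13: bank 2 row 0 — prev 9 → CONFLICT
14: bank 1 row 5 — prev 5 → HIT
15: bank 1 row 8 — prev 5 → CONFLICT

CLASS = CONFLICT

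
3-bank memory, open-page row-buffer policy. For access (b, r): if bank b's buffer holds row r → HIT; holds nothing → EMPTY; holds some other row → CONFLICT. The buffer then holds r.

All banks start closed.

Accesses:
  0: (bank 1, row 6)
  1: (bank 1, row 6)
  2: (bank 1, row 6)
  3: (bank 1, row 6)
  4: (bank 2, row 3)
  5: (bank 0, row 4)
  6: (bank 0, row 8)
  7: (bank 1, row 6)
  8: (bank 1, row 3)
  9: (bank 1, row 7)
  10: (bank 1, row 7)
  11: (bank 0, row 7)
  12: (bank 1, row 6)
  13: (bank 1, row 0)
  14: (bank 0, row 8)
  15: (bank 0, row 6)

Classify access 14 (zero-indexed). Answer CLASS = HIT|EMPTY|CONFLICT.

0: bank 1 row 6 — prev None → EMPTY
1: bank 1 row 6 — prev 6 → HIT
2: bank 1 row 6 — prev 6 → HIT
3: bank 1 row 6 — prev 6 → HIT
4: bank 2 row 3 — prev None → EMPTY
5: bank 0 row 4 — prev None → EMPTY
6: bank 0 row 8 — prev 4 → CONFLICT
7: bank 1 row 6 — prev 6 → HIT
8: bank 1 row 3 — prev 6 → CONFLICT
9: bank 1 row 7 — prev 3 → CONFLICT
10: bank 1 row 7 — prev 7 → HIT
11: bank 0 row 7 — prev 8 → CONFLICT
12: bank 1 row 6 — prev 7 → CONFLICT
13: bank 1 row 0 — prev 6 → CONFLICT
14: bank 0 row 8 — prev 7 → CONFLICT
15: bank 0 row 6 — prev 8 → CONFLICT

CLASS = CONFLICT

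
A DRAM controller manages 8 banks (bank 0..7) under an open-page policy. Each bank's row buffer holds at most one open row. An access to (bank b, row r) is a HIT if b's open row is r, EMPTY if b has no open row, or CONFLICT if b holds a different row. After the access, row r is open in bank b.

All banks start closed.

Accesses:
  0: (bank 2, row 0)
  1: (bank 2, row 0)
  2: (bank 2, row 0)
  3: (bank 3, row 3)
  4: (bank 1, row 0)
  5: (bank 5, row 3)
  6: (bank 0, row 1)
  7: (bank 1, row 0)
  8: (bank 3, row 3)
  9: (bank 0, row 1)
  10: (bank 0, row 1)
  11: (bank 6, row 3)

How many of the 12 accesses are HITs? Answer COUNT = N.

COUNT = 6

0: bank 2 row 0 — prev None → EMPTY
1: bank 2 row 0 — prev 0 → HIT
2: bank 2 row 0 — prev 0 → HIT
3: bank 3 row 3 — prev None → EMPTY
4: bank 1 row 0 — prev None → EMPTY
5: bank 5 row 3 — prev None → EMPTY
6: bank 0 row 1 — prev None → EMPTY
7: bank 1 row 0 — prev 0 → HIT
8: bank 3 row 3 — prev 3 → HIT
9: bank 0 row 1 — prev 1 → HIT
10: bank 0 row 1 — prev 1 → HIT
11: bank 6 row 3 — prev None → EMPTY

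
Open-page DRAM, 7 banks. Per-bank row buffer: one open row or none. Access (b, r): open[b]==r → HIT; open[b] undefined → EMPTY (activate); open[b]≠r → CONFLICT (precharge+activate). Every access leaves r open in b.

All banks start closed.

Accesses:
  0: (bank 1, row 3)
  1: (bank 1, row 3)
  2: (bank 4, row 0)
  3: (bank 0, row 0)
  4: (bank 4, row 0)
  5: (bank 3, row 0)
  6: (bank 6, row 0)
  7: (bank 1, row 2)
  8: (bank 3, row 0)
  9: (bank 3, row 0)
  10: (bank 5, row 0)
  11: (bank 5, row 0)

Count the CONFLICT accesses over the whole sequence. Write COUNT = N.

0: bank 1 row 3 — prev None → EMPTY
1: bank 1 row 3 — prev 3 → HIT
2: bank 4 row 0 — prev None → EMPTY
3: bank 0 row 0 — prev None → EMPTY
4: bank 4 row 0 — prev 0 → HIT
5: bank 3 row 0 — prev None → EMPTY
6: bank 6 row 0 — prev None → EMPTY
7: bank 1 row 2 — prev 3 → CONFLICT
8: bank 3 row 0 — prev 0 → HIT
9: bank 3 row 0 — prev 0 → HIT
10: bank 5 row 0 — prev None → EMPTY
11: bank 5 row 0 — prev 0 → HIT

COUNT = 1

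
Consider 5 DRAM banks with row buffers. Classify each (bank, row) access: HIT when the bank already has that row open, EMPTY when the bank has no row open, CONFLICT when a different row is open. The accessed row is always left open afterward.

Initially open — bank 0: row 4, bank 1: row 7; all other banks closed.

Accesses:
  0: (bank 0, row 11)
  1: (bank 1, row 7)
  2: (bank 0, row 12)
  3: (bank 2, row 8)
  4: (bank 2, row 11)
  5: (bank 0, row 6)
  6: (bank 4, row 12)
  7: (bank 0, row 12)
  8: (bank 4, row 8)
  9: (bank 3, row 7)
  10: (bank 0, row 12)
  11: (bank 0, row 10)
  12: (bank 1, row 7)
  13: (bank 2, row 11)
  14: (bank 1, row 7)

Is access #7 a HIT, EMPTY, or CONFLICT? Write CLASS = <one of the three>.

CLASS = CONFLICT

  [0] b0 r11: had r4 ⇒ C
  [1] b1 r7: had r7 ⇒ H
  [2] b0 r12: had r11 ⇒ C
  [3] b2 r8: no row ⇒ E
  [4] b2 r11: had r8 ⇒ C
  [5] b0 r6: had r12 ⇒ C
  [6] b4 r12: no row ⇒ E
  [7] b0 r12: had r6 ⇒ C
  [8] b4 r8: had r12 ⇒ C
  [9] b3 r7: no row ⇒ E
  [10] b0 r12: had r12 ⇒ H
  [11] b0 r10: had r12 ⇒ C
  [12] b1 r7: had r7 ⇒ H
  [13] b2 r11: had r11 ⇒ H
  [14] b1 r7: had r7 ⇒ H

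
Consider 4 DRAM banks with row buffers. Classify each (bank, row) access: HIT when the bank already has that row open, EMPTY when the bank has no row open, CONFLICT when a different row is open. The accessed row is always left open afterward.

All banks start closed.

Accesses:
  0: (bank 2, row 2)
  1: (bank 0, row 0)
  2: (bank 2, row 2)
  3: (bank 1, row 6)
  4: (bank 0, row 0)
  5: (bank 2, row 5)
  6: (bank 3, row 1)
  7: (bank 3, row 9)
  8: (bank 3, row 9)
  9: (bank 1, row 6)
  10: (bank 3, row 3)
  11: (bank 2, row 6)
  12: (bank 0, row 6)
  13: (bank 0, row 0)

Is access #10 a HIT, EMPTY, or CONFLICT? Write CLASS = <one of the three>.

CLASS = CONFLICT

step 0: bank2 None->2 [EMPTY]
step 1: bank0 None->0 [EMPTY]
step 2: bank2 2->2 [HIT]
step 3: bank1 None->6 [EMPTY]
step 4: bank0 0->0 [HIT]
step 5: bank2 2->5 [CONFLICT]
step 6: bank3 None->1 [EMPTY]
step 7: bank3 1->9 [CONFLICT]
step 8: bank3 9->9 [HIT]
step 9: bank1 6->6 [HIT]
step 10: bank3 9->3 [CONFLICT]
step 11: bank2 5->6 [CONFLICT]
step 12: bank0 0->6 [CONFLICT]
step 13: bank0 6->0 [CONFLICT]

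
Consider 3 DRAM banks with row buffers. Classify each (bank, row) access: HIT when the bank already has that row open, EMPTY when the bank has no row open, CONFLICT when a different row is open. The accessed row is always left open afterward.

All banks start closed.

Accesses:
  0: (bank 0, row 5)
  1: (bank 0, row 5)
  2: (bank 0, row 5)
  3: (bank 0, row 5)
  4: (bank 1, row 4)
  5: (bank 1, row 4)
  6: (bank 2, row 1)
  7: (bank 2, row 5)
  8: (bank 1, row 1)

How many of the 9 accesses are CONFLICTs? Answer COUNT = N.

COUNT = 2

step 0: bank0 None->5 [EMPTY]
step 1: bank0 5->5 [HIT]
step 2: bank0 5->5 [HIT]
step 3: bank0 5->5 [HIT]
step 4: bank1 None->4 [EMPTY]
step 5: bank1 4->4 [HIT]
step 6: bank2 None->1 [EMPTY]
step 7: bank2 1->5 [CONFLICT]
step 8: bank1 4->1 [CONFLICT]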